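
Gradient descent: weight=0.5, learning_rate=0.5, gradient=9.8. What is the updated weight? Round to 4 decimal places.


w_new = w_old - lr * gradient
= 0.5 - 0.5 * 9.8
= 0.5 - (4.9)
= -4.4000

-4.4000


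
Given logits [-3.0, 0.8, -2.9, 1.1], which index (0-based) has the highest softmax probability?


Softmax is a monotonic transformation, so it preserves the argmax.
We need to find the index of the maximum logit.
Index 0: -3.0
Index 1: 0.8
Index 2: -2.9
Index 3: 1.1
Maximum logit = 1.1 at index 3

3


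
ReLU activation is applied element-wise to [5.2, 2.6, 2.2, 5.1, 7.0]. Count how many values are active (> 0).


ReLU(x) = max(0, x) for each element:
ReLU(5.2) = 5.2
ReLU(2.6) = 2.6
ReLU(2.2) = 2.2
ReLU(5.1) = 5.1
ReLU(7.0) = 7.0
Active neurons (>0): 5

5


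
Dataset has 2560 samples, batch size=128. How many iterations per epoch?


Iterations per epoch = dataset_size / batch_size
= 2560 / 128
= 20

20


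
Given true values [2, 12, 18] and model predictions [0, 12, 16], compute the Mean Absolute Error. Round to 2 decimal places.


Absolute errors: [2, 0, 2]
Sum of absolute errors = 4
MAE = 4 / 3 = 1.33

1.33


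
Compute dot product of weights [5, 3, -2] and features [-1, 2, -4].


Element-wise products:
5 * -1 = -5
3 * 2 = 6
-2 * -4 = 8
Sum = -5 + 6 + 8
= 9

9


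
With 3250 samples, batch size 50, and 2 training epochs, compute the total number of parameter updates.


Iterations per epoch = 3250 / 50 = 65
Total updates = iterations_per_epoch * epochs
= 65 * 2
= 130

130


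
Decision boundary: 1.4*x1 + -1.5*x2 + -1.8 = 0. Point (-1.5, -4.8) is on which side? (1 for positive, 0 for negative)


Compute 1.4 * -1.5 + -1.5 * -4.8 + -1.8
= -2.1 + 7.2 + -1.8
= 3.3
Since 3.3 >= 0, the point is on the positive side.

1


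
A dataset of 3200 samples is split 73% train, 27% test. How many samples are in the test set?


Train samples = 3200 * 73% = 2336
Test samples = 3200 - 2336
= 864

864


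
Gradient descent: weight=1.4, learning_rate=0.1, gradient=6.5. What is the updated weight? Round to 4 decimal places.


w_new = w_old - lr * gradient
= 1.4 - 0.1 * 6.5
= 1.4 - (0.65)
= 0.7500

0.7500


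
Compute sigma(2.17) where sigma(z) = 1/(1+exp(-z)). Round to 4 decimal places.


sigmoid(z) = 1 / (1 + exp(-z))
exp(-(2.17)) = exp(-2.17) = 0.1142
1 + 0.1142 = 1.1142
1 / 1.1142 = 0.8975

0.8975


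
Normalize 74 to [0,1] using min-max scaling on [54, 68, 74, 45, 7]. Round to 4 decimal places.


Min = 7, Max = 74
Range = 74 - 7 = 67
Scaled = (x - min) / (max - min)
= (74 - 7) / 67
= 67 / 67
= 1.0000

1.0000


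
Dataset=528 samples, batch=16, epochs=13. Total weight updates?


Iterations per epoch = 528 / 16 = 33
Total updates = iterations_per_epoch * epochs
= 33 * 13
= 429

429


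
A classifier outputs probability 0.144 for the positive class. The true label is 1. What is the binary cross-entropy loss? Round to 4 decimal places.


For y=1: Loss = -log(p)
= -log(0.144)
= -(-1.9379)
= 1.9379

1.9379


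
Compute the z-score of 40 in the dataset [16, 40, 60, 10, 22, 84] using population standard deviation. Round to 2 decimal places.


Mean = (16 + 40 + 60 + 10 + 22 + 84) / 6 = 38.6667
Variance = sum((x_i - mean)^2) / n = 687.5556
Std = sqrt(687.5556) = 26.2213
Z = (x - mean) / std
= (40 - 38.6667) / 26.2213
= 1.3333 / 26.2213
= 0.05

0.05


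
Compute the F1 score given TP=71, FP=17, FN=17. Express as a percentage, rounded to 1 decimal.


Precision = TP / (TP + FP) = 71 / 88 = 0.8068
Recall = TP / (TP + FN) = 71 / 88 = 0.8068
F1 = 2 * P * R / (P + R)
= 2 * 0.8068 * 0.8068 / (0.8068 + 0.8068)
= 1.3019 / 1.6136
= 0.8068
As percentage: 80.7%

80.7


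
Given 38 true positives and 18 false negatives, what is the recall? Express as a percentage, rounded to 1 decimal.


Recall = TP / (TP + FN) * 100
= 38 / (38 + 18)
= 38 / 56
= 0.6786
= 67.9%

67.9


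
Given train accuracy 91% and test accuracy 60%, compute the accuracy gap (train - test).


Gap = train_accuracy - test_accuracy
= 91 - 60
= 31%
This large gap strongly indicates overfitting.

31


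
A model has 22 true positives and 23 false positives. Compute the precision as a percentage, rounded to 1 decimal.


Precision = TP / (TP + FP) * 100
= 22 / (22 + 23)
= 22 / 45
= 0.4889
= 48.9%

48.9


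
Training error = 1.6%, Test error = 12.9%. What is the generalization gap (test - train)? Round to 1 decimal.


Generalization gap = test_error - train_error
= 12.9 - 1.6
= 11.3%
A large gap suggests overfitting.

11.3


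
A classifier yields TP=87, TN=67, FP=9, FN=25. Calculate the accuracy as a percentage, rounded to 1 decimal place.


Accuracy = (TP + TN) / (TP + TN + FP + FN) * 100
= (87 + 67) / (87 + 67 + 9 + 25)
= 154 / 188
= 0.8191
= 81.9%

81.9


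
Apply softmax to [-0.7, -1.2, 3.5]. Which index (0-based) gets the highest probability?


Softmax is a monotonic transformation, so it preserves the argmax.
We need to find the index of the maximum logit.
Index 0: -0.7
Index 1: -1.2
Index 2: 3.5
Maximum logit = 3.5 at index 2

2


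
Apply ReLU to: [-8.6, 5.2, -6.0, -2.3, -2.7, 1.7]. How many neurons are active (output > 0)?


ReLU(x) = max(0, x) for each element:
ReLU(-8.6) = 0
ReLU(5.2) = 5.2
ReLU(-6.0) = 0
ReLU(-2.3) = 0
ReLU(-2.7) = 0
ReLU(1.7) = 1.7
Active neurons (>0): 2

2


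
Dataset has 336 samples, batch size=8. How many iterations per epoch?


Iterations per epoch = dataset_size / batch_size
= 336 / 8
= 42

42


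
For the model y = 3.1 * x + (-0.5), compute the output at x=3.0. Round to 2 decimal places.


y = 3.1 * 3.0 + (-0.5)
= 9.3 + (-0.5)
= 8.80

8.80


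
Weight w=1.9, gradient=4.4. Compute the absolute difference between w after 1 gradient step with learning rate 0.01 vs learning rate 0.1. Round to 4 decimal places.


With lr=0.01: w_new = 1.9 - 0.01 * 4.4 = 1.856
With lr=0.1: w_new = 1.9 - 0.1 * 4.4 = 1.46
Absolute difference = |1.856 - 1.46|
= 0.3960

0.3960


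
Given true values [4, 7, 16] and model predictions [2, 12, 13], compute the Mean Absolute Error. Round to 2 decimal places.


Absolute errors: [2, 5, 3]
Sum of absolute errors = 10
MAE = 10 / 3 = 3.33

3.33


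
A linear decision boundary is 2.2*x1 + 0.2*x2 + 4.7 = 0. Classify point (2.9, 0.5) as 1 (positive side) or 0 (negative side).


Compute 2.2 * 2.9 + 0.2 * 0.5 + 4.7
= 6.38 + 0.1 + 4.7
= 11.18
Since 11.18 >= 0, the point is on the positive side.

1


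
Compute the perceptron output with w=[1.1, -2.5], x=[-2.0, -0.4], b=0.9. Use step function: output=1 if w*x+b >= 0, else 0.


z = w . x + b
= 1.1*-2.0 + -2.5*-0.4 + 0.9
= -2.2 + 1.0 + 0.9
= -1.2 + 0.9
= -0.3
Since z = -0.3 < 0, output = 0

0


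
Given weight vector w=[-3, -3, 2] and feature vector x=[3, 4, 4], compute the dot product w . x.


Element-wise products:
-3 * 3 = -9
-3 * 4 = -12
2 * 4 = 8
Sum = -9 + -12 + 8
= -13

-13


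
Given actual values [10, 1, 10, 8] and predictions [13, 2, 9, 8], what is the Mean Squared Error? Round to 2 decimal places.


Differences: [-3, -1, 1, 0]
Squared errors: [9, 1, 1, 0]
Sum of squared errors = 11
MSE = 11 / 4 = 2.75

2.75


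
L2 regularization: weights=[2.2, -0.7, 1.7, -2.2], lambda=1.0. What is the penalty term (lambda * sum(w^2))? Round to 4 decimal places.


Squaring each weight:
2.2^2 = 4.84
(-0.7)^2 = 0.49
1.7^2 = 2.89
(-2.2)^2 = 4.84
Sum of squares = 13.06
Penalty = 1.0 * 13.06 = 13.0600

13.0600


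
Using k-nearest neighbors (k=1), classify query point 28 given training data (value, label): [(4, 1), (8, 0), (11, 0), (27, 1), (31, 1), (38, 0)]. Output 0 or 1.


Distances from query 28:
Point 27 (class 1): distance = 1
K=1 nearest neighbors: classes = [1]
Votes for class 1: 1 / 1
Majority vote => class 1

1


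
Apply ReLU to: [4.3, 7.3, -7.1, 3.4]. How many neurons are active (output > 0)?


ReLU(x) = max(0, x) for each element:
ReLU(4.3) = 4.3
ReLU(7.3) = 7.3
ReLU(-7.1) = 0
ReLU(3.4) = 3.4
Active neurons (>0): 3

3


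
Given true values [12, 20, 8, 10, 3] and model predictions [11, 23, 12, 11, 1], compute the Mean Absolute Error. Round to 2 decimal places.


Absolute errors: [1, 3, 4, 1, 2]
Sum of absolute errors = 11
MAE = 11 / 5 = 2.20

2.20


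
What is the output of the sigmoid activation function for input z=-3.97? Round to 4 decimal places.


sigmoid(z) = 1 / (1 + exp(-z))
exp(-(-3.97)) = exp(3.97) = 52.9845
1 + 52.9845 = 53.9845
1 / 53.9845 = 0.0185

0.0185


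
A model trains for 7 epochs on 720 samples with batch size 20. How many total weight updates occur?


Iterations per epoch = 720 / 20 = 36
Total updates = iterations_per_epoch * epochs
= 36 * 7
= 252

252


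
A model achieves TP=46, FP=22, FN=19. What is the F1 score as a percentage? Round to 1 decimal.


Precision = TP / (TP + FP) = 46 / 68 = 0.6765
Recall = TP / (TP + FN) = 46 / 65 = 0.7077
F1 = 2 * P * R / (P + R)
= 2 * 0.6765 * 0.7077 / (0.6765 + 0.7077)
= 0.9575 / 1.3842
= 0.6917
As percentage: 69.2%

69.2


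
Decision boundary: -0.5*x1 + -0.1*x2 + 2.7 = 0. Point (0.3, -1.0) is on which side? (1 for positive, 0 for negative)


Compute -0.5 * 0.3 + -0.1 * -1.0 + 2.7
= -0.15 + 0.1 + 2.7
= 2.65
Since 2.65 >= 0, the point is on the positive side.

1


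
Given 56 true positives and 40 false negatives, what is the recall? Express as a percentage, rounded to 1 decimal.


Recall = TP / (TP + FN) * 100
= 56 / (56 + 40)
= 56 / 96
= 0.5833
= 58.3%

58.3


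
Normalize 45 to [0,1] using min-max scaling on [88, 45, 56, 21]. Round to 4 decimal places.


Min = 21, Max = 88
Range = 88 - 21 = 67
Scaled = (x - min) / (max - min)
= (45 - 21) / 67
= 24 / 67
= 0.3582

0.3582


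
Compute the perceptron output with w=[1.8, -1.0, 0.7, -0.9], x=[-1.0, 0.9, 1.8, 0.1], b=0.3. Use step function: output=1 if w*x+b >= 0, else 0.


z = w . x + b
= 1.8*-1.0 + -1.0*0.9 + 0.7*1.8 + -0.9*0.1 + 0.3
= -1.8 + -0.9 + 1.26 + -0.09 + 0.3
= -1.53 + 0.3
= -1.23
Since z = -1.23 < 0, output = 0

0


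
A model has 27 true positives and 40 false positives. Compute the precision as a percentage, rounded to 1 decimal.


Precision = TP / (TP + FP) * 100
= 27 / (27 + 40)
= 27 / 67
= 0.403
= 40.3%

40.3


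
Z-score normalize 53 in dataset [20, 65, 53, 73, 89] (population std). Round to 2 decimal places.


Mean = (20 + 65 + 53 + 73 + 89) / 5 = 60.0
Variance = sum((x_i - mean)^2) / n = 536.8
Std = sqrt(536.8) = 23.1689
Z = (x - mean) / std
= (53 - 60.0) / 23.1689
= -7.0 / 23.1689
= -0.30

-0.30


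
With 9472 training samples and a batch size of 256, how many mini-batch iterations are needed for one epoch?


Iterations per epoch = dataset_size / batch_size
= 9472 / 256
= 37

37


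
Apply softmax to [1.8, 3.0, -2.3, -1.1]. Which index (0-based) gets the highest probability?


Softmax is a monotonic transformation, so it preserves the argmax.
We need to find the index of the maximum logit.
Index 0: 1.8
Index 1: 3.0
Index 2: -2.3
Index 3: -1.1
Maximum logit = 3.0 at index 1

1


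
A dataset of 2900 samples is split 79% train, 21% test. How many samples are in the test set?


Train samples = 2900 * 79% = 2291
Test samples = 2900 - 2291
= 609

609


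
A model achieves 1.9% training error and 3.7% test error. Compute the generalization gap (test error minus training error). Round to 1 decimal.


Generalization gap = test_error - train_error
= 3.7 - 1.9
= 1.8%
A small gap suggests good generalization.

1.8


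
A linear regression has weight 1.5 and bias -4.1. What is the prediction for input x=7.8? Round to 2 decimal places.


y = 1.5 * 7.8 + (-4.1)
= 11.7 + (-4.1)
= 7.60

7.60


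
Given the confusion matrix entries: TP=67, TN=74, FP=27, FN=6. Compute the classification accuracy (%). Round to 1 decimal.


Accuracy = (TP + TN) / (TP + TN + FP + FN) * 100
= (67 + 74) / (67 + 74 + 27 + 6)
= 141 / 174
= 0.8103
= 81.0%

81.0


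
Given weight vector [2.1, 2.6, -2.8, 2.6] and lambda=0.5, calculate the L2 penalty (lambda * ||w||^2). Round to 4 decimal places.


Squaring each weight:
2.1^2 = 4.41
2.6^2 = 6.76
(-2.8)^2 = 7.84
2.6^2 = 6.76
Sum of squares = 25.77
Penalty = 0.5 * 25.77 = 12.8850

12.8850


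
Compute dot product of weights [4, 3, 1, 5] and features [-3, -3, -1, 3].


Element-wise products:
4 * -3 = -12
3 * -3 = -9
1 * -1 = -1
5 * 3 = 15
Sum = -12 + -9 + -1 + 15
= -7

-7


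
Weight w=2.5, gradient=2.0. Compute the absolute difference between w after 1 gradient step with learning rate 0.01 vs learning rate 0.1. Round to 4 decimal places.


With lr=0.01: w_new = 2.5 - 0.01 * 2.0 = 2.48
With lr=0.1: w_new = 2.5 - 0.1 * 2.0 = 2.3
Absolute difference = |2.48 - 2.3|
= 0.1800

0.1800


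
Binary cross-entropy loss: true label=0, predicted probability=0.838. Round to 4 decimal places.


For y=0: Loss = -log(1-p)
= -log(1 - 0.838)
= -log(0.162)
= -(-1.8202)
= 1.8202

1.8202


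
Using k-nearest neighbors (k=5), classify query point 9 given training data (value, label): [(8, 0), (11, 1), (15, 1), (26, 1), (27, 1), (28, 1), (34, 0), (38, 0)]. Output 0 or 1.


Distances from query 9:
Point 8 (class 0): distance = 1
Point 11 (class 1): distance = 2
Point 15 (class 1): distance = 6
Point 26 (class 1): distance = 17
Point 27 (class 1): distance = 18
K=5 nearest neighbors: classes = [0, 1, 1, 1, 1]
Votes for class 1: 4 / 5
Majority vote => class 1

1


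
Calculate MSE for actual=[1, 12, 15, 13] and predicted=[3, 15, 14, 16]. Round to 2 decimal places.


Differences: [-2, -3, 1, -3]
Squared errors: [4, 9, 1, 9]
Sum of squared errors = 23
MSE = 23 / 4 = 5.75

5.75


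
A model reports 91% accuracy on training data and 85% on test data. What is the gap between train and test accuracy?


Gap = train_accuracy - test_accuracy
= 91 - 85
= 6%
This moderate gap may indicate mild overfitting.

6


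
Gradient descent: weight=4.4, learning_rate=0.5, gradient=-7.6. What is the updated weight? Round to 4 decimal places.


w_new = w_old - lr * gradient
= 4.4 - 0.5 * -7.6
= 4.4 - (-3.8)
= 8.2000

8.2000


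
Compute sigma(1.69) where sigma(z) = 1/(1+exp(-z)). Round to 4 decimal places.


sigmoid(z) = 1 / (1 + exp(-z))
exp(-(1.69)) = exp(-1.69) = 0.1845
1 + 0.1845 = 1.1845
1 / 1.1845 = 0.8442

0.8442


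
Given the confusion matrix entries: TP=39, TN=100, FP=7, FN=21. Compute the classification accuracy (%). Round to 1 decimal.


Accuracy = (TP + TN) / (TP + TN + FP + FN) * 100
= (39 + 100) / (39 + 100 + 7 + 21)
= 139 / 167
= 0.8323
= 83.2%

83.2


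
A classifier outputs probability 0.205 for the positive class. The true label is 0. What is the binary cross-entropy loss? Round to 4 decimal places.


For y=0: Loss = -log(1-p)
= -log(1 - 0.205)
= -log(0.795)
= -(-0.2294)
= 0.2294

0.2294


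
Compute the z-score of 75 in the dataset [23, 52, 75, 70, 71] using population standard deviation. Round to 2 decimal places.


Mean = (23 + 52 + 75 + 70 + 71) / 5 = 58.2
Variance = sum((x_i - mean)^2) / n = 372.56
Std = sqrt(372.56) = 19.3018
Z = (x - mean) / std
= (75 - 58.2) / 19.3018
= 16.8 / 19.3018
= 0.87

0.87


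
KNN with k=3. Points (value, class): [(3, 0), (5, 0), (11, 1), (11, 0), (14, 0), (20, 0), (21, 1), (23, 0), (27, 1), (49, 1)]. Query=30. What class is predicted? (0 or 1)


Distances from query 30:
Point 27 (class 1): distance = 3
Point 23 (class 0): distance = 7
Point 21 (class 1): distance = 9
K=3 nearest neighbors: classes = [1, 0, 1]
Votes for class 1: 2 / 3
Majority vote => class 1

1


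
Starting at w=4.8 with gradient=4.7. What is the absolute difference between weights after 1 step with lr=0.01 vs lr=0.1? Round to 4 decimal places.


With lr=0.01: w_new = 4.8 - 0.01 * 4.7 = 4.753
With lr=0.1: w_new = 4.8 - 0.1 * 4.7 = 4.33
Absolute difference = |4.753 - 4.33|
= 0.4230

0.4230


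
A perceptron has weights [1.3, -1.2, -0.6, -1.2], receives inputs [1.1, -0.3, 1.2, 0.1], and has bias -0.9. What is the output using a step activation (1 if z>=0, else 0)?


z = w . x + b
= 1.3*1.1 + -1.2*-0.3 + -0.6*1.2 + -1.2*0.1 + -0.9
= 1.43 + 0.36 + -0.72 + -0.12 + -0.9
= 0.95 + -0.9
= 0.05
Since z = 0.05 >= 0, output = 1

1


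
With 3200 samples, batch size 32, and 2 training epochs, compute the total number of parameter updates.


Iterations per epoch = 3200 / 32 = 100
Total updates = iterations_per_epoch * epochs
= 100 * 2
= 200

200


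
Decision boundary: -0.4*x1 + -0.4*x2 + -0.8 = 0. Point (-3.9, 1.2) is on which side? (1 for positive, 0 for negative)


Compute -0.4 * -3.9 + -0.4 * 1.2 + -0.8
= 1.56 + -0.48 + -0.8
= 0.28
Since 0.28 >= 0, the point is on the positive side.

1


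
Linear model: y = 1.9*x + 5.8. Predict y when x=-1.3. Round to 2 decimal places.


y = 1.9 * -1.3 + (5.8)
= -2.47 + (5.8)
= 3.33

3.33


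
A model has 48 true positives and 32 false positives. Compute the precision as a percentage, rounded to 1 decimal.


Precision = TP / (TP + FP) * 100
= 48 / (48 + 32)
= 48 / 80
= 0.6
= 60.0%

60.0


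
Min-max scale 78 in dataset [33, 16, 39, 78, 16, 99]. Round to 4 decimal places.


Min = 16, Max = 99
Range = 99 - 16 = 83
Scaled = (x - min) / (max - min)
= (78 - 16) / 83
= 62 / 83
= 0.7470

0.7470


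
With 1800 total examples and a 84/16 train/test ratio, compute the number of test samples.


Train samples = 1800 * 84% = 1512
Test samples = 1800 - 1512
= 288

288


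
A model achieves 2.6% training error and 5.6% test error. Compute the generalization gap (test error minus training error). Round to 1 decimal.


Generalization gap = test_error - train_error
= 5.6 - 2.6
= 3.0%
A moderate gap.

3.0


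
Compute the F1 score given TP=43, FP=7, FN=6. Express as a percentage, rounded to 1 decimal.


Precision = TP / (TP + FP) = 43 / 50 = 0.86
Recall = TP / (TP + FN) = 43 / 49 = 0.8776
F1 = 2 * P * R / (P + R)
= 2 * 0.86 * 0.8776 / (0.86 + 0.8776)
= 1.5094 / 1.7376
= 0.8687
As percentage: 86.9%

86.9


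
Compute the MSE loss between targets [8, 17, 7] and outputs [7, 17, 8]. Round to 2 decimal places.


Differences: [1, 0, -1]
Squared errors: [1, 0, 1]
Sum of squared errors = 2
MSE = 2 / 3 = 0.67

0.67


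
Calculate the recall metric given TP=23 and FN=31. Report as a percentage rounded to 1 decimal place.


Recall = TP / (TP + FN) * 100
= 23 / (23 + 31)
= 23 / 54
= 0.4259
= 42.6%

42.6


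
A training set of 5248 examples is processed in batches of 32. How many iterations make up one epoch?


Iterations per epoch = dataset_size / batch_size
= 5248 / 32
= 164

164


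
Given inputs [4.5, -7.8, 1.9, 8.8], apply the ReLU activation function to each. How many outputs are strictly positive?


ReLU(x) = max(0, x) for each element:
ReLU(4.5) = 4.5
ReLU(-7.8) = 0
ReLU(1.9) = 1.9
ReLU(8.8) = 8.8
Active neurons (>0): 3

3


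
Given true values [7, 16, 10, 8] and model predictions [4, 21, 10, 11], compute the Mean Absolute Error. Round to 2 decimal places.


Absolute errors: [3, 5, 0, 3]
Sum of absolute errors = 11
MAE = 11 / 4 = 2.75

2.75


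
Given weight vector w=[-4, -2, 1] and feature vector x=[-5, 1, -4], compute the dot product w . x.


Element-wise products:
-4 * -5 = 20
-2 * 1 = -2
1 * -4 = -4
Sum = 20 + -2 + -4
= 14

14


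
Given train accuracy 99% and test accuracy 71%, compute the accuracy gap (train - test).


Gap = train_accuracy - test_accuracy
= 99 - 71
= 28%
This large gap strongly indicates overfitting.

28


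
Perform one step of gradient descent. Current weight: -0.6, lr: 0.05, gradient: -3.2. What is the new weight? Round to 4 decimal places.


w_new = w_old - lr * gradient
= -0.6 - 0.05 * -3.2
= -0.6 - (-0.16)
= -0.4400

-0.4400


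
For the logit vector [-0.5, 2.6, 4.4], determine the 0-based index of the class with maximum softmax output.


Softmax is a monotonic transformation, so it preserves the argmax.
We need to find the index of the maximum logit.
Index 0: -0.5
Index 1: 2.6
Index 2: 4.4
Maximum logit = 4.4 at index 2

2


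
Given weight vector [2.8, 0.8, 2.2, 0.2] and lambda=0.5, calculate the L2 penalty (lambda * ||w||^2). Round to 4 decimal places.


Squaring each weight:
2.8^2 = 7.84
0.8^2 = 0.64
2.2^2 = 4.84
0.2^2 = 0.04
Sum of squares = 13.36
Penalty = 0.5 * 13.36 = 6.6800

6.6800


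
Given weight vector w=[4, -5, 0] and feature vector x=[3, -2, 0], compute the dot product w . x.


Element-wise products:
4 * 3 = 12
-5 * -2 = 10
0 * 0 = 0
Sum = 12 + 10 + 0
= 22

22


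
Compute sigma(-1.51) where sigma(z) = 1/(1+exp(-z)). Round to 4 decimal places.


sigmoid(z) = 1 / (1 + exp(-z))
exp(-(-1.51)) = exp(1.51) = 4.5267
1 + 4.5267 = 5.5267
1 / 5.5267 = 0.1809

0.1809


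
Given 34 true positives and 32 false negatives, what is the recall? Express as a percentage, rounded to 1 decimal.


Recall = TP / (TP + FN) * 100
= 34 / (34 + 32)
= 34 / 66
= 0.5152
= 51.5%

51.5


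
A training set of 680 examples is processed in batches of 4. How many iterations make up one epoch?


Iterations per epoch = dataset_size / batch_size
= 680 / 4
= 170

170


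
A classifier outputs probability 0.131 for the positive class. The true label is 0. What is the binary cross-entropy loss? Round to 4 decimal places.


For y=0: Loss = -log(1-p)
= -log(1 - 0.131)
= -log(0.869)
= -(-0.1404)
= 0.1404

0.1404


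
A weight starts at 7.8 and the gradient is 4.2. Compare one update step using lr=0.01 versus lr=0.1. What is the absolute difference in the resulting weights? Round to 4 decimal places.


With lr=0.01: w_new = 7.8 - 0.01 * 4.2 = 7.758
With lr=0.1: w_new = 7.8 - 0.1 * 4.2 = 7.38
Absolute difference = |7.758 - 7.38|
= 0.3780

0.3780


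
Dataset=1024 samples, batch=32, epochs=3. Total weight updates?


Iterations per epoch = 1024 / 32 = 32
Total updates = iterations_per_epoch * epochs
= 32 * 3
= 96

96


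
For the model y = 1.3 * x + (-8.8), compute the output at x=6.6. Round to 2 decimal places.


y = 1.3 * 6.6 + (-8.8)
= 8.58 + (-8.8)
= -0.22

-0.22


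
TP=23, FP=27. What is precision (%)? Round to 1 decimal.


Precision = TP / (TP + FP) * 100
= 23 / (23 + 27)
= 23 / 50
= 0.46
= 46.0%

46.0


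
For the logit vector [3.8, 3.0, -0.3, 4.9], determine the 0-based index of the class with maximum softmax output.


Softmax is a monotonic transformation, so it preserves the argmax.
We need to find the index of the maximum logit.
Index 0: 3.8
Index 1: 3.0
Index 2: -0.3
Index 3: 4.9
Maximum logit = 4.9 at index 3

3


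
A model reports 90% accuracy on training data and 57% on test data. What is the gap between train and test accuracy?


Gap = train_accuracy - test_accuracy
= 90 - 57
= 33%
This large gap strongly indicates overfitting.

33


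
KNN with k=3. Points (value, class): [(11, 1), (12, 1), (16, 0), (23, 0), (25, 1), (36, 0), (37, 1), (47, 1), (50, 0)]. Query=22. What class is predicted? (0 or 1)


Distances from query 22:
Point 23 (class 0): distance = 1
Point 25 (class 1): distance = 3
Point 16 (class 0): distance = 6
K=3 nearest neighbors: classes = [0, 1, 0]
Votes for class 1: 1 / 3
Majority vote => class 0

0


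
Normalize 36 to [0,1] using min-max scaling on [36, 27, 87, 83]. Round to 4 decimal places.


Min = 27, Max = 87
Range = 87 - 27 = 60
Scaled = (x - min) / (max - min)
= (36 - 27) / 60
= 9 / 60
= 0.1500

0.1500


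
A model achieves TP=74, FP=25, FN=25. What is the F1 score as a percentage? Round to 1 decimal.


Precision = TP / (TP + FP) = 74 / 99 = 0.7475
Recall = TP / (TP + FN) = 74 / 99 = 0.7475
F1 = 2 * P * R / (P + R)
= 2 * 0.7475 * 0.7475 / (0.7475 + 0.7475)
= 1.1174 / 1.4949
= 0.7475
As percentage: 74.7%

74.7


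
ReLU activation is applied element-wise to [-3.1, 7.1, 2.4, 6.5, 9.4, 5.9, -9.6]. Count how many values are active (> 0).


ReLU(x) = max(0, x) for each element:
ReLU(-3.1) = 0
ReLU(7.1) = 7.1
ReLU(2.4) = 2.4
ReLU(6.5) = 6.5
ReLU(9.4) = 9.4
ReLU(5.9) = 5.9
ReLU(-9.6) = 0
Active neurons (>0): 5

5


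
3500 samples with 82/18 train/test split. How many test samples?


Train samples = 3500 * 82% = 2870
Test samples = 3500 - 2870
= 630

630


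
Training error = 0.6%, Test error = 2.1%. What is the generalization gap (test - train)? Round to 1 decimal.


Generalization gap = test_error - train_error
= 2.1 - 0.6
= 1.5%
A small gap suggests good generalization.

1.5


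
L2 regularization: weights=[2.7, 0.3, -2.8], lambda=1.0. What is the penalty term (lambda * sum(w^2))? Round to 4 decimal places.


Squaring each weight:
2.7^2 = 7.29
0.3^2 = 0.09
(-2.8)^2 = 7.84
Sum of squares = 15.22
Penalty = 1.0 * 15.22 = 15.2200

15.2200


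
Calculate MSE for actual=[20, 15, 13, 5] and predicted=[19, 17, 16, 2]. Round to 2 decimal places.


Differences: [1, -2, -3, 3]
Squared errors: [1, 4, 9, 9]
Sum of squared errors = 23
MSE = 23 / 4 = 5.75

5.75


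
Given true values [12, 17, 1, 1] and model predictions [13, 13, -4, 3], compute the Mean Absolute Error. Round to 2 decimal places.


Absolute errors: [1, 4, 5, 2]
Sum of absolute errors = 12
MAE = 12 / 4 = 3.00

3.00


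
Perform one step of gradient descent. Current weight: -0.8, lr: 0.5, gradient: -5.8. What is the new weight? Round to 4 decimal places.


w_new = w_old - lr * gradient
= -0.8 - 0.5 * -5.8
= -0.8 - (-2.9)
= 2.1000

2.1000


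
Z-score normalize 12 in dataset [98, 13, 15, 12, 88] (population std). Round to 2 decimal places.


Mean = (98 + 13 + 15 + 12 + 88) / 5 = 45.2
Variance = sum((x_i - mean)^2) / n = 1534.16
Std = sqrt(1534.16) = 39.1684
Z = (x - mean) / std
= (12 - 45.2) / 39.1684
= -33.2 / 39.1684
= -0.85

-0.85


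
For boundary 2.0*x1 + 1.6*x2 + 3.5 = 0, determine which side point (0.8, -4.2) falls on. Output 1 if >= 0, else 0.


Compute 2.0 * 0.8 + 1.6 * -4.2 + 3.5
= 1.6 + -6.72 + 3.5
= -1.62
Since -1.62 < 0, the point is on the negative side.

0


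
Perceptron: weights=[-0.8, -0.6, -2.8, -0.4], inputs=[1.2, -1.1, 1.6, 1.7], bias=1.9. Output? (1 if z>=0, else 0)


z = w . x + b
= -0.8*1.2 + -0.6*-1.1 + -2.8*1.6 + -0.4*1.7 + 1.9
= -0.96 + 0.66 + -4.48 + -0.68 + 1.9
= -5.46 + 1.9
= -3.56
Since z = -3.56 < 0, output = 0

0


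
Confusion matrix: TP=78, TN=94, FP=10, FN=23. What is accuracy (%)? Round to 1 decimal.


Accuracy = (TP + TN) / (TP + TN + FP + FN) * 100
= (78 + 94) / (78 + 94 + 10 + 23)
= 172 / 205
= 0.839
= 83.9%

83.9


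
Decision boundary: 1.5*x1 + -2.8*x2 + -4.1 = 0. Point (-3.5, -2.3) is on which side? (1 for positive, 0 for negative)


Compute 1.5 * -3.5 + -2.8 * -2.3 + -4.1
= -5.25 + 6.44 + -4.1
= -2.91
Since -2.91 < 0, the point is on the negative side.

0


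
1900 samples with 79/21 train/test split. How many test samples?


Train samples = 1900 * 79% = 1501
Test samples = 1900 - 1501
= 399

399


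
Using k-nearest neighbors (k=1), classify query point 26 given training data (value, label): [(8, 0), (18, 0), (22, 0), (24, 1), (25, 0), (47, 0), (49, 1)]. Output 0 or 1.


Distances from query 26:
Point 25 (class 0): distance = 1
K=1 nearest neighbors: classes = [0]
Votes for class 1: 0 / 1
Majority vote => class 0

0


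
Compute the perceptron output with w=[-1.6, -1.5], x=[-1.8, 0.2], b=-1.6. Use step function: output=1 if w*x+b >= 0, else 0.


z = w . x + b
= -1.6*-1.8 + -1.5*0.2 + -1.6
= 2.88 + -0.3 + -1.6
= 2.58 + -1.6
= 0.98
Since z = 0.98 >= 0, output = 1

1


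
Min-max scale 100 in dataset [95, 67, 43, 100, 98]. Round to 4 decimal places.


Min = 43, Max = 100
Range = 100 - 43 = 57
Scaled = (x - min) / (max - min)
= (100 - 43) / 57
= 57 / 57
= 1.0000

1.0000


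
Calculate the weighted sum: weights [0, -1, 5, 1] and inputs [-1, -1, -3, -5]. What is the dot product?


Element-wise products:
0 * -1 = 0
-1 * -1 = 1
5 * -3 = -15
1 * -5 = -5
Sum = 0 + 1 + -15 + -5
= -19

-19


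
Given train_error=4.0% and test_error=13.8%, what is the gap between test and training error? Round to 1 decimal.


Generalization gap = test_error - train_error
= 13.8 - 4.0
= 9.8%
A moderate gap.

9.8


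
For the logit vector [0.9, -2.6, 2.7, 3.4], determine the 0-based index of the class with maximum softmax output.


Softmax is a monotonic transformation, so it preserves the argmax.
We need to find the index of the maximum logit.
Index 0: 0.9
Index 1: -2.6
Index 2: 2.7
Index 3: 3.4
Maximum logit = 3.4 at index 3

3


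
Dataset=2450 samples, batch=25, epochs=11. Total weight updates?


Iterations per epoch = 2450 / 25 = 98
Total updates = iterations_per_epoch * epochs
= 98 * 11
= 1078

1078


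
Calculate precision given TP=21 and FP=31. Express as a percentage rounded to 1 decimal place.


Precision = TP / (TP + FP) * 100
= 21 / (21 + 31)
= 21 / 52
= 0.4038
= 40.4%

40.4


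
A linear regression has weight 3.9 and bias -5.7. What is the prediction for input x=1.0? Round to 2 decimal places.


y = 3.9 * 1.0 + (-5.7)
= 3.9 + (-5.7)
= -1.80

-1.80


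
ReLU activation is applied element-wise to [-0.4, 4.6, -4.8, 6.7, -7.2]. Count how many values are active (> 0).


ReLU(x) = max(0, x) for each element:
ReLU(-0.4) = 0
ReLU(4.6) = 4.6
ReLU(-4.8) = 0
ReLU(6.7) = 6.7
ReLU(-7.2) = 0
Active neurons (>0): 2

2


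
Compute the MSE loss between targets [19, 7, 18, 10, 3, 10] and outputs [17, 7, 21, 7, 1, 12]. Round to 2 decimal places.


Differences: [2, 0, -3, 3, 2, -2]
Squared errors: [4, 0, 9, 9, 4, 4]
Sum of squared errors = 30
MSE = 30 / 6 = 5.00

5.00


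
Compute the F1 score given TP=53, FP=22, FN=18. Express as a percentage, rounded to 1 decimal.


Precision = TP / (TP + FP) = 53 / 75 = 0.7067
Recall = TP / (TP + FN) = 53 / 71 = 0.7465
F1 = 2 * P * R / (P + R)
= 2 * 0.7067 * 0.7465 / (0.7067 + 0.7465)
= 1.055 / 1.4531
= 0.726
As percentage: 72.6%

72.6


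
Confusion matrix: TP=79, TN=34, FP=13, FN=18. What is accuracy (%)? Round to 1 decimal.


Accuracy = (TP + TN) / (TP + TN + FP + FN) * 100
= (79 + 34) / (79 + 34 + 13 + 18)
= 113 / 144
= 0.7847
= 78.5%

78.5


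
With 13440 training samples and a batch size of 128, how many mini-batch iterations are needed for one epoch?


Iterations per epoch = dataset_size / batch_size
= 13440 / 128
= 105

105


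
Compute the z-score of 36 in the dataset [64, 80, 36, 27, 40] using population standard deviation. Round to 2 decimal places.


Mean = (64 + 80 + 36 + 27 + 40) / 5 = 49.4
Variance = sum((x_i - mean)^2) / n = 383.84
Std = sqrt(383.84) = 19.5918
Z = (x - mean) / std
= (36 - 49.4) / 19.5918
= -13.4 / 19.5918
= -0.68

-0.68


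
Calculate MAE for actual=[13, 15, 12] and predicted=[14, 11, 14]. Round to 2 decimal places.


Absolute errors: [1, 4, 2]
Sum of absolute errors = 7
MAE = 7 / 3 = 2.33

2.33


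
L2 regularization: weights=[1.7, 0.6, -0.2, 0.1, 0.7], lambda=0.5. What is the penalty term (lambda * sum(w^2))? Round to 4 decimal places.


Squaring each weight:
1.7^2 = 2.89
0.6^2 = 0.36
(-0.2)^2 = 0.04
0.1^2 = 0.01
0.7^2 = 0.49
Sum of squares = 3.79
Penalty = 0.5 * 3.79 = 1.8950

1.8950


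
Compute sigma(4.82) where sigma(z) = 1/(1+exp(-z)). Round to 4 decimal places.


sigmoid(z) = 1 / (1 + exp(-z))
exp(-(4.82)) = exp(-4.82) = 0.0081
1 + 0.0081 = 1.0081
1 / 1.0081 = 0.9920

0.9920


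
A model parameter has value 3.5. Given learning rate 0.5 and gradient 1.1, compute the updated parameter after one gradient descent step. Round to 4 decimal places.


w_new = w_old - lr * gradient
= 3.5 - 0.5 * 1.1
= 3.5 - (0.55)
= 2.9500

2.9500


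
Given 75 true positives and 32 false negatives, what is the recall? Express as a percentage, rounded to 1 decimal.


Recall = TP / (TP + FN) * 100
= 75 / (75 + 32)
= 75 / 107
= 0.7009
= 70.1%

70.1


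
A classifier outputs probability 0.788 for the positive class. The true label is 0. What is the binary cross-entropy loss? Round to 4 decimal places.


For y=0: Loss = -log(1-p)
= -log(1 - 0.788)
= -log(0.212)
= -(-1.5512)
= 1.5512

1.5512


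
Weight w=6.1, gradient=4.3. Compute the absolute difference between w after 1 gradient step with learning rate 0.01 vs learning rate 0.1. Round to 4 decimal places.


With lr=0.01: w_new = 6.1 - 0.01 * 4.3 = 6.057
With lr=0.1: w_new = 6.1 - 0.1 * 4.3 = 5.67
Absolute difference = |6.057 - 5.67|
= 0.3870

0.3870


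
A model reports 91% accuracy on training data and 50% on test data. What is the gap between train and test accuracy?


Gap = train_accuracy - test_accuracy
= 91 - 50
= 41%
This large gap strongly indicates overfitting.

41


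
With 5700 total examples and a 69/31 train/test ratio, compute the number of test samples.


Train samples = 5700 * 69% = 3933
Test samples = 5700 - 3933
= 1767

1767


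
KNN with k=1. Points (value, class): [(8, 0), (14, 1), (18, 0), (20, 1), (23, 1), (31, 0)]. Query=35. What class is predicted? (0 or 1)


Distances from query 35:
Point 31 (class 0): distance = 4
K=1 nearest neighbors: classes = [0]
Votes for class 1: 0 / 1
Majority vote => class 0

0


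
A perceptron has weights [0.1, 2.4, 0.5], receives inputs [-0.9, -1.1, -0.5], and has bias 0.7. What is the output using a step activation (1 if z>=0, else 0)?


z = w . x + b
= 0.1*-0.9 + 2.4*-1.1 + 0.5*-0.5 + 0.7
= -0.09 + -2.64 + -0.25 + 0.7
= -2.98 + 0.7
= -2.28
Since z = -2.28 < 0, output = 0

0


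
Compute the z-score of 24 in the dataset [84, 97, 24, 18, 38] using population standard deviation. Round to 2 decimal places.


Mean = (84 + 97 + 24 + 18 + 38) / 5 = 52.2
Variance = sum((x_i - mean)^2) / n = 1036.96
Std = sqrt(1036.96) = 32.2019
Z = (x - mean) / std
= (24 - 52.2) / 32.2019
= -28.2 / 32.2019
= -0.88

-0.88


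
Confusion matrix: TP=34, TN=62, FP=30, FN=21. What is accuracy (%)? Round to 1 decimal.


Accuracy = (TP + TN) / (TP + TN + FP + FN) * 100
= (34 + 62) / (34 + 62 + 30 + 21)
= 96 / 147
= 0.6531
= 65.3%

65.3


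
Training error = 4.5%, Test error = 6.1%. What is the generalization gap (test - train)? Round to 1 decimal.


Generalization gap = test_error - train_error
= 6.1 - 4.5
= 1.6%
A small gap suggests good generalization.

1.6


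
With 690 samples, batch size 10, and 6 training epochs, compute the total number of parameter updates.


Iterations per epoch = 690 / 10 = 69
Total updates = iterations_per_epoch * epochs
= 69 * 6
= 414

414


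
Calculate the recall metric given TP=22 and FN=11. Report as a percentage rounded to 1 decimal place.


Recall = TP / (TP + FN) * 100
= 22 / (22 + 11)
= 22 / 33
= 0.6667
= 66.7%

66.7


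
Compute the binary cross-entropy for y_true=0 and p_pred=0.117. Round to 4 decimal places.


For y=0: Loss = -log(1-p)
= -log(1 - 0.117)
= -log(0.883)
= -(-0.1244)
= 0.1244

0.1244


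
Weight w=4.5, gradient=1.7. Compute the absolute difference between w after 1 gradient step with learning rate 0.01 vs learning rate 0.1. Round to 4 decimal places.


With lr=0.01: w_new = 4.5 - 0.01 * 1.7 = 4.483
With lr=0.1: w_new = 4.5 - 0.1 * 1.7 = 4.33
Absolute difference = |4.483 - 4.33|
= 0.1530

0.1530


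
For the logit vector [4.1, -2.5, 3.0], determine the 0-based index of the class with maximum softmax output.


Softmax is a monotonic transformation, so it preserves the argmax.
We need to find the index of the maximum logit.
Index 0: 4.1
Index 1: -2.5
Index 2: 3.0
Maximum logit = 4.1 at index 0

0


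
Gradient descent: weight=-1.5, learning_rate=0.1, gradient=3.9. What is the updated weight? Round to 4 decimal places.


w_new = w_old - lr * gradient
= -1.5 - 0.1 * 3.9
= -1.5 - (0.39)
= -1.8900

-1.8900


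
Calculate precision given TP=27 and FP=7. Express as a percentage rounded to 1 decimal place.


Precision = TP / (TP + FP) * 100
= 27 / (27 + 7)
= 27 / 34
= 0.7941
= 79.4%

79.4


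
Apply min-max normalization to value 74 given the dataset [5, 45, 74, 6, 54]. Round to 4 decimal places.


Min = 5, Max = 74
Range = 74 - 5 = 69
Scaled = (x - min) / (max - min)
= (74 - 5) / 69
= 69 / 69
= 1.0000

1.0000


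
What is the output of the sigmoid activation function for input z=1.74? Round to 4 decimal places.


sigmoid(z) = 1 / (1 + exp(-z))
exp(-(1.74)) = exp(-1.74) = 0.1755
1 + 0.1755 = 1.1755
1 / 1.1755 = 0.8507

0.8507


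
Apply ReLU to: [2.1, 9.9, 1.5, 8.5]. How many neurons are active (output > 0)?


ReLU(x) = max(0, x) for each element:
ReLU(2.1) = 2.1
ReLU(9.9) = 9.9
ReLU(1.5) = 1.5
ReLU(8.5) = 8.5
Active neurons (>0): 4

4


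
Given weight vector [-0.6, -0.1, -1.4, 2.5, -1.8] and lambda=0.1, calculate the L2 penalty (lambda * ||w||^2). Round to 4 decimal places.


Squaring each weight:
(-0.6)^2 = 0.36
(-0.1)^2 = 0.01
(-1.4)^2 = 1.96
2.5^2 = 6.25
(-1.8)^2 = 3.24
Sum of squares = 11.82
Penalty = 0.1 * 11.82 = 1.1820

1.1820


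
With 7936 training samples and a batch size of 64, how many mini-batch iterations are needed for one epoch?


Iterations per epoch = dataset_size / batch_size
= 7936 / 64
= 124

124


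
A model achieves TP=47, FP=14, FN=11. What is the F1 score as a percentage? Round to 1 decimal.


Precision = TP / (TP + FP) = 47 / 61 = 0.7705
Recall = TP / (TP + FN) = 47 / 58 = 0.8103
F1 = 2 * P * R / (P + R)
= 2 * 0.7705 * 0.8103 / (0.7705 + 0.8103)
= 1.2487 / 1.5808
= 0.7899
As percentage: 79.0%

79.0


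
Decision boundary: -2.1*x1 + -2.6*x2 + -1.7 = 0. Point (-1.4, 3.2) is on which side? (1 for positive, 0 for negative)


Compute -2.1 * -1.4 + -2.6 * 3.2 + -1.7
= 2.94 + -8.32 + -1.7
= -7.08
Since -7.08 < 0, the point is on the negative side.

0


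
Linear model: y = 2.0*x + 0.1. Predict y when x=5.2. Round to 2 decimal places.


y = 2.0 * 5.2 + (0.1)
= 10.4 + (0.1)
= 10.50

10.50


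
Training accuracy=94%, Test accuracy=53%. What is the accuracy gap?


Gap = train_accuracy - test_accuracy
= 94 - 53
= 41%
This large gap strongly indicates overfitting.

41


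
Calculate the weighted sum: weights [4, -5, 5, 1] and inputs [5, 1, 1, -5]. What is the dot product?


Element-wise products:
4 * 5 = 20
-5 * 1 = -5
5 * 1 = 5
1 * -5 = -5
Sum = 20 + -5 + 5 + -5
= 15

15


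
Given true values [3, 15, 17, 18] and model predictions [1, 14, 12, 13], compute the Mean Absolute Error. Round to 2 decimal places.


Absolute errors: [2, 1, 5, 5]
Sum of absolute errors = 13
MAE = 13 / 4 = 3.25

3.25


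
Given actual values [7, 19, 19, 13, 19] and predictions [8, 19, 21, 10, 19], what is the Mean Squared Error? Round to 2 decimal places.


Differences: [-1, 0, -2, 3, 0]
Squared errors: [1, 0, 4, 9, 0]
Sum of squared errors = 14
MSE = 14 / 5 = 2.80

2.80


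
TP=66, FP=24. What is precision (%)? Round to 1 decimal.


Precision = TP / (TP + FP) * 100
= 66 / (66 + 24)
= 66 / 90
= 0.7333
= 73.3%

73.3


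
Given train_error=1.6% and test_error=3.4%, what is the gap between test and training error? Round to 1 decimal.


Generalization gap = test_error - train_error
= 3.4 - 1.6
= 1.8%
A small gap suggests good generalization.

1.8


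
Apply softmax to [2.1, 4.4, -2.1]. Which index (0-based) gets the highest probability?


Softmax is a monotonic transformation, so it preserves the argmax.
We need to find the index of the maximum logit.
Index 0: 2.1
Index 1: 4.4
Index 2: -2.1
Maximum logit = 4.4 at index 1

1


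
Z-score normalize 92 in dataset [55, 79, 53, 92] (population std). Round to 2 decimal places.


Mean = (55 + 79 + 53 + 92) / 4 = 69.75
Variance = sum((x_i - mean)^2) / n = 269.6875
Std = sqrt(269.6875) = 16.4222
Z = (x - mean) / std
= (92 - 69.75) / 16.4222
= 22.25 / 16.4222
= 1.35

1.35


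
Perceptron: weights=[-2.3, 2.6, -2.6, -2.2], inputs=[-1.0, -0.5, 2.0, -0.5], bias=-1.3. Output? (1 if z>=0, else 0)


z = w . x + b
= -2.3*-1.0 + 2.6*-0.5 + -2.6*2.0 + -2.2*-0.5 + -1.3
= 2.3 + -1.3 + -5.2 + 1.1 + -1.3
= -3.1 + -1.3
= -4.4
Since z = -4.4 < 0, output = 0

0


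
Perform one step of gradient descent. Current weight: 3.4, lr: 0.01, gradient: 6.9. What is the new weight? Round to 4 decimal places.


w_new = w_old - lr * gradient
= 3.4 - 0.01 * 6.9
= 3.4 - (0.069)
= 3.3310

3.3310
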